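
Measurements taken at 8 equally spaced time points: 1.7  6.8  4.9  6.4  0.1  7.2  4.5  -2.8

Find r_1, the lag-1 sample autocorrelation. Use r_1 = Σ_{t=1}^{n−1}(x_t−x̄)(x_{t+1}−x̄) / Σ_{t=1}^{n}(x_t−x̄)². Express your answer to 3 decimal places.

Mean x̄ = (1.7 + 6.8 + 4.9 + 6.4 + 0.1 + 7.2 + 4.5 − 2.8)/8 = 3.6000
Deviations from mean: -1.9000, 3.2000, 1.3000, 2.8000, -3.5000, 3.6000, 0.9000, -6.4000
Numerator Σ_{t=1}^{7}(x_t−x̄)(x_{t+1}−x̄) = -23.2000
Denominator Σ(x_t−x̄)² = 90.3600
r_1 = -23.2000 / 90.3600 = -0.257

-0.257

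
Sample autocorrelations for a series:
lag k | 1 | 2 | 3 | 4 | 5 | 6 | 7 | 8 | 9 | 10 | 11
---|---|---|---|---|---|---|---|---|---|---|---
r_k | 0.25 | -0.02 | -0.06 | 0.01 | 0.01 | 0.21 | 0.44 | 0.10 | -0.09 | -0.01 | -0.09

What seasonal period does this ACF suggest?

7

The largest autocorrelation is r_7 = 0.44; the remaining lags stay at or below 0.25.
The dominant spike at lag 7 indicates a seasonal period of 7.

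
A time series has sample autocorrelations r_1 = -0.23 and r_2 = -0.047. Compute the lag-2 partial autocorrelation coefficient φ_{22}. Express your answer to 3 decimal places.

φ_{22} = (r_2 − r_1²) / (1 − r_1²)
r_1² = (-0.23)² = 0.0529
Numerator = -0.047 − 0.0529 = -0.0999; denominator = 1 − 0.0529 = 0.9471
φ_{22} = -0.0999 / 0.9471 = -0.105

-0.105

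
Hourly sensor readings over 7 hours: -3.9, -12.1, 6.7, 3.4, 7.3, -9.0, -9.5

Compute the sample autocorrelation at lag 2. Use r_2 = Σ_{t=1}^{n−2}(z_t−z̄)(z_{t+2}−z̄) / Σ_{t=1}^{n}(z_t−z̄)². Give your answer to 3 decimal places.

Mean z̄ = (-3.9 − 12.1 + 6.7 + 3.4 + 7.3 − 9.0 − 9.5)/7 = -2.4429
Σ(z_t−z̄)(z_{t+2}−z̄) = (-13.3224) + (-56.4253) + (89.0776) + (-38.3124) + (-68.7567) = -87.7394
Denominator Σ(z_t−z̄)² = 400.8371
r_2 = -87.7394 / 400.8371 = -0.219

-0.219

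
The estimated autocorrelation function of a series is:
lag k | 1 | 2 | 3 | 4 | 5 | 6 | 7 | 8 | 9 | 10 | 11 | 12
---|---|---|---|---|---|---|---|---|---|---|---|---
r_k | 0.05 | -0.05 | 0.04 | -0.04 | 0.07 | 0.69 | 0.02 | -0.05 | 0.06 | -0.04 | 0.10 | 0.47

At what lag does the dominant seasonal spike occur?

The largest autocorrelation is r_6 = 0.69, with a weaker echo at lag 12 (0.47); the remaining lags stay at or below 0.10.
The dominant spike at lag 6 indicates a seasonal period of 6.

6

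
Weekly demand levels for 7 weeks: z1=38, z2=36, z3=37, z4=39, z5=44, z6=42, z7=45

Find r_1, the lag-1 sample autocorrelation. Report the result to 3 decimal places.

Mean z̄ = (38 + 36 + 37 + 39 + 44 + 42 + 45)/7 = 40.1429
Deviations from mean: -2.1429, -4.1429, -3.1429, -1.1429, 3.8571, 1.8571, 4.8571
Numerator Σ_{t=1}^{6}(z_t−z̄)(z_{t+1}−z̄) = 37.2653
Denominator Σ(z_t−z̄)² = 74.8571
r_1 = 37.2653 / 74.8571 = 0.498

0.498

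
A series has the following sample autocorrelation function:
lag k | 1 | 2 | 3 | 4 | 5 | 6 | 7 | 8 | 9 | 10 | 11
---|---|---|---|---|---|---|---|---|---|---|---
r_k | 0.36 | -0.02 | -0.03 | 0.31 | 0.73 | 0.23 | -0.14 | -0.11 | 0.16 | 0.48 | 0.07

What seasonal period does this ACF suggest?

The largest autocorrelation is r_5 = 0.73, with a weaker echo at lag 10 (0.48); the remaining lags stay at or below 0.36.
The dominant spike at lag 5 indicates a seasonal period of 5.

5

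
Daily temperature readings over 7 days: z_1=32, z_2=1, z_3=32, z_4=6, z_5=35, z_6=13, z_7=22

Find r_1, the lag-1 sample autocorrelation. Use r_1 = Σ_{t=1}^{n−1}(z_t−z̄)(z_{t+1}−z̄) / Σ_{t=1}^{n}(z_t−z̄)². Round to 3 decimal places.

Mean z̄ = (32 + 1 + 32 + 6 + 35 + 13 + 22)/7 = 20.1429
Numerator Σ_{t=1}^{6}(z_t−z̄)(z_{t+1}−z̄) = -951.1633
Denominator Σ(z_t−z̄)² = 1122.8571
r_1 = -951.1633 / 1122.8571 = -0.847

-0.847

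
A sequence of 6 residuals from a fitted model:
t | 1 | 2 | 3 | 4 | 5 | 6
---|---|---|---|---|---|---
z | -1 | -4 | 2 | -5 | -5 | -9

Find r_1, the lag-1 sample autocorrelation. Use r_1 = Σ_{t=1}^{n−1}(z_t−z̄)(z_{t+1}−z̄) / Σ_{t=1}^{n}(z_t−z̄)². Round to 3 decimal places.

Mean z̄ = (-1 − 4 + 2 − 5 − 5 − 9)/6 = -3.6667
Deviations from mean: 2.6667, -0.3333, 5.6667, -1.3333, -1.3333, -5.3333
Σ(z_t−z̄)(z_{t+1}−z̄) = (-0.8889) + (-1.8889) + (-7.5556) + (1.7778) + (7.1111) = -1.4444
Denominator Σ(z_t−z̄)² = 71.3333
r_1 = -1.4444 / 71.3333 = -0.020

-0.020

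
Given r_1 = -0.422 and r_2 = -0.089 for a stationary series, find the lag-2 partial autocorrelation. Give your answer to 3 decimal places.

-0.325

φ_{22} = (r_2 − r_1²) / (1 − r_1²)
r_1² = (-0.422)² = 0.178084
Numerator = -0.089 − 0.1781 = -0.2671; denominator = 1 − 0.1781 = 0.8219
φ_{22} = -0.2671 / 0.8219 = -0.325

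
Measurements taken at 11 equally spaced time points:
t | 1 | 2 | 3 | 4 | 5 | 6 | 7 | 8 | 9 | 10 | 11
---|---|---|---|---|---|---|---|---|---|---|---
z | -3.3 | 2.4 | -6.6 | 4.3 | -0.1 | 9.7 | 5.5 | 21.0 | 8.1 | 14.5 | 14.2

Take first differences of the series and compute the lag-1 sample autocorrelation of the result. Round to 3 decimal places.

First differences Δz: 5.7, -9.0, 10.9, -4.4, 9.8, -4.2, 15.5, -12.9, 6.4, -0.3
Mean of differences = 1.7500
Numerator Σ(Δz_t−Δz̄)(Δz_{t+1}−Δz̄) = -655.4075
Denominator Σ(Δz_t−Δz̄)² = 782.4250
r_1(Δz) = -655.4075 / 782.4250 = -0.838

-0.838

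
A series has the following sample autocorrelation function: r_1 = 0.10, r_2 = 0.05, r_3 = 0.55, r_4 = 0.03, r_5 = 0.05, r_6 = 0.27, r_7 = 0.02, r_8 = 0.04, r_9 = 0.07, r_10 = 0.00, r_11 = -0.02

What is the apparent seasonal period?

3

The largest autocorrelation is r_3 = 0.55, with a weaker echo at lag 6 (0.27); the remaining lags stay at or below 0.10.
The dominant spike at lag 3 indicates a seasonal period of 3.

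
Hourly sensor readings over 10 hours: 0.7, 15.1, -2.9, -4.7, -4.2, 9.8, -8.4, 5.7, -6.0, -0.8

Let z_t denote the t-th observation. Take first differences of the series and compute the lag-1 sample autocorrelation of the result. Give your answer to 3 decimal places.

First differences Δz: 14.4, -18.0, -1.8, 0.5, 14.0, -18.2, 14.1, -11.7, 5.2
Mean of differences = -0.1667
Numerator Σ(Δz_t−Δz̄)(Δz_{t+1}−Δz̄) = -961.4744
Denominator Σ(Δz_t−Δz̄)² = 1424.5800
r_1(Δz) = -961.4744 / 1424.5800 = -0.675

-0.675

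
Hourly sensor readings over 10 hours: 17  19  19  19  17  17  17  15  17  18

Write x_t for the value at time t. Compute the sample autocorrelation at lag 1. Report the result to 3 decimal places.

0.397

Mean x̄ = (17 + 19 + 19 + 19 + 17 + 17 + 17 + 15 + 17 + 18)/10 = 17.5000
Numerator Σ_{t=1}^{9}(x_t−x̄)(x_{t+1}−x̄) = 5.7500
Denominator Σ(x_t−x̄)² = 14.5000
r_1 = 5.7500 / 14.5000 = 0.397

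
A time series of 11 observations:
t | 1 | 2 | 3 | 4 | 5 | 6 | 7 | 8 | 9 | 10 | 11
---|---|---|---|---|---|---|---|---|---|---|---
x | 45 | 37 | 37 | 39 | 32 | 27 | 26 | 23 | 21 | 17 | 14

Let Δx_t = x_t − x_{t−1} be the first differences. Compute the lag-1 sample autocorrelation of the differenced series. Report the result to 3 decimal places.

First differences Δx: -8, 0, 2, -7, -5, -1, -3, -2, -4, -3
Mean of differences = -3.1000
Numerator Σ(Δx_t−Δx̄)(Δx_{t+1}−Δx̄) = -16.6100
Denominator Σ(Δx_t−Δx̄)² = 84.9000
r_1(Δx) = -16.6100 / 84.9000 = -0.196

-0.196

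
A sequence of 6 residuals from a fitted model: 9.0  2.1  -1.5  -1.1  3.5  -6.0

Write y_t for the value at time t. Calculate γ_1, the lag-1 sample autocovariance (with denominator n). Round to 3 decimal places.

-1.908

Mean ȳ = (9.0 + 2.1 − 1.5 − 1.1 + 3.5 − 6.0)/6 = 1.0000
Deviations: 8.0000, 1.1000, -2.5000, -2.1000, 2.5000, -7.0000
Σ_{t=1}^{5}(y_t−ȳ)(y_{t+1}−ȳ) = -11.4500
γ_1 = -11.4500 / 6 = -1.908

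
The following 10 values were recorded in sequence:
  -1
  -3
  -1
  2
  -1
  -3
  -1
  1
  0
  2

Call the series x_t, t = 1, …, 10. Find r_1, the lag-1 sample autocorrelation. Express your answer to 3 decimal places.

0.132

Mean x̄ = (-1 − 3 − 1 + 2 − 1 − 3 − 1 + 1 + 0 + 2)/10 = -0.5000
Numerator Σ_{t=1}^{9}(x_t−x̄)(x_{t+1}−x̄) = 3.7500
Denominator Σ(x_t−x̄)² = 28.5000
r_1 = 3.7500 / 28.5000 = 0.132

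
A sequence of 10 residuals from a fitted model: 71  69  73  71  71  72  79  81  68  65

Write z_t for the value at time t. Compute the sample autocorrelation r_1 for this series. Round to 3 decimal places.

0.264

Mean z̄ = (71 + 69 + 73 + 71 + 71 + 72 + 79 + 81 + 68 + 65)/10 = 72.0000
Numerator Σ_{t=1}^{9}(z_t−z̄)(z_{t+1}−z̄) = 55.0000
Denominator Σ(z_t−z̄)² = 208.0000
r_1 = 55.0000 / 208.0000 = 0.264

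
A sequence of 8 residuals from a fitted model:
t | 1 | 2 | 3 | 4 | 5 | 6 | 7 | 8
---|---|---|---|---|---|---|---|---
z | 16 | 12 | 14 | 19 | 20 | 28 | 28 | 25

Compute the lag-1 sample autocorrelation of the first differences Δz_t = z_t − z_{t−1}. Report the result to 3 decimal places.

First differences Δz: -4, 2, 5, 1, 8, 0, -3
Mean of differences = 1.2857
Numerator Σ(Δz_t−Δz̄)(Δz_{t+1}−Δz̄) = -7.2245
Denominator Σ(Δz_t−Δz̄)² = 107.4286
r_1(Δz) = -7.2245 / 107.4286 = -0.067

-0.067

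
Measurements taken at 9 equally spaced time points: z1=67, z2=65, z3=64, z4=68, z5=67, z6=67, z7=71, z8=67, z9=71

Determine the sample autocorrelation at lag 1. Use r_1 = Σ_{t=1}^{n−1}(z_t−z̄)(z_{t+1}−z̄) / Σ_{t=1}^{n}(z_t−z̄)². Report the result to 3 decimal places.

Mean z̄ = (67 + 65 + 64 + 68 + 67 + 67 + 71 + 67 + 71)/9 = 67.4444
Numerator Σ_{t=1}^{8}(z_t−z̄)(z_{t+1}−z̄) = 2.8025
Denominator Σ(z_t−z̄)² = 44.2222
r_1 = 2.8025 / 44.2222 = 0.063

0.063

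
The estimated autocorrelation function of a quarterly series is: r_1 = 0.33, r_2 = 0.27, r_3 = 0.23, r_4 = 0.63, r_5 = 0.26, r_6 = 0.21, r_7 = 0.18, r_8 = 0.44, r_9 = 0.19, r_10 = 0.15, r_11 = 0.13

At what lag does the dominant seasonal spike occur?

The largest autocorrelation is r_4 = 0.63, with a weaker echo at lag 8 (0.44); the remaining lags stay at or below 0.33. The elevated value at lag 1 (0.33), dropping to 0.27 at lag 2, reflects decaying short-term dependence rather than seasonality.
The dominant spike at lag 4 indicates a seasonal period of 4.

4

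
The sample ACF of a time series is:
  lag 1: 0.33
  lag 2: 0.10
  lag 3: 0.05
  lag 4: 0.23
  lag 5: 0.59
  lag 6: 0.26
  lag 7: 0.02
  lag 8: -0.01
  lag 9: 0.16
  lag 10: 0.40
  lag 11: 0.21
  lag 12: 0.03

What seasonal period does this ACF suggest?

5

The largest autocorrelation is r_5 = 0.59, with a weaker echo at lag 10 (0.40); the remaining lags stay at or below 0.33. The elevated value at lag 1 (0.33), dropping to 0.10 at lag 2, reflects decaying short-term dependence rather than seasonality.
The dominant spike at lag 5 indicates a seasonal period of 5.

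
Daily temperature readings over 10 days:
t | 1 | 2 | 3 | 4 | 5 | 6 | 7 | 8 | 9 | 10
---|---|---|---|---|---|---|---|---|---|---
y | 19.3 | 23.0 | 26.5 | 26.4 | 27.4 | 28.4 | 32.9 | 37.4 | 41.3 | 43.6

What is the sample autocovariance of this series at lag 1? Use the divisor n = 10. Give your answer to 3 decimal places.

Mean ȳ = (19.3 + 23.0 + 26.5 + 26.4 + 27.4 + 28.4 + 32.9 + 37.4 + 41.3 + 43.6)/10 = 30.6200
Σ_{t=1}^{9}(y_t−ȳ)(y_{t+1}−ȳ) = 377.2096
γ_1 = 377.2096 / 10 = 37.721

37.721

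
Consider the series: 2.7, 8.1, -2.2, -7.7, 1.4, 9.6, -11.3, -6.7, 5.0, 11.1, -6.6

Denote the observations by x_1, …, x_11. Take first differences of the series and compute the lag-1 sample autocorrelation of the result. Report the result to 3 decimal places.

First differences Δx: 5.4, -10.3, -5.5, 9.1, 8.2, -20.9, 4.6, 11.7, 6.1, -17.7
Mean of differences = -0.9300
Numerator Σ(Δx_t−Δx̄)(Δx_{t+1}−Δx̄) = -222.7749
Denominator Σ(Δx_t−Δx̄)² = 1252.2610
r_1(Δx) = -222.7749 / 1252.2610 = -0.178

-0.178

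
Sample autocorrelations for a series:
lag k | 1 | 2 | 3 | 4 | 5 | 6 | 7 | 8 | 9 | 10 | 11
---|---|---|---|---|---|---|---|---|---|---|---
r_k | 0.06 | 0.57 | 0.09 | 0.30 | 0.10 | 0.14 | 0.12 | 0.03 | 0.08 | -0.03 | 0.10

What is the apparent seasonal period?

The largest autocorrelation is r_2 = 0.57, with a weaker echo at lag 4 (0.30); the remaining lags stay at or below 0.14.
The dominant spike at lag 2 indicates a seasonal period of 2.

2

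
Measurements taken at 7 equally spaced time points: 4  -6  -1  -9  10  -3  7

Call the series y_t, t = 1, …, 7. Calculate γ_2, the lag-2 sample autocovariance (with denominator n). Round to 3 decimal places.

19.548

Mean ȳ = (4 − 6 − 1 − 9 + 10 − 3 + 7)/7 = 0.2857
Σ_{t=1}^{5}(y_t−ȳ)(y_{t+2}−ȳ) = 136.8367
γ_2 = 136.8367 / 7 = 19.548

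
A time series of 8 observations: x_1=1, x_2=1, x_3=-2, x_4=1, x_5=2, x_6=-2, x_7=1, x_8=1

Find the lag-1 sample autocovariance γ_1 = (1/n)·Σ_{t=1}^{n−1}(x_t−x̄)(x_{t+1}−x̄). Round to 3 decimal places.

Mean x̄ = (1 + 1 − 2 + 1 + 2 − 2 + 1 + 1)/8 = 0.3750
Deviations: 0.6250, 0.6250, -2.3750, 0.6250, 1.6250, -2.3750, 0.6250, 0.6250
Σ_{t=1}^{7}(x_t−x̄)(x_{t+1}−x̄) = -6.5156
γ_1 = -6.5156 / 8 = -0.814

-0.814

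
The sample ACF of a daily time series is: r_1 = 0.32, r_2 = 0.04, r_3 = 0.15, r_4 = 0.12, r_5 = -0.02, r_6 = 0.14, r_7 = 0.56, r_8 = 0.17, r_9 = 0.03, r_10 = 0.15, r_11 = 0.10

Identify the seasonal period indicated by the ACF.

The largest autocorrelation is r_7 = 0.56; the remaining lags stay at or below 0.32. The elevated value at lag 1 (0.32), dropping to 0.04 at lag 2, reflects decaying short-term dependence rather than seasonality.
The dominant spike at lag 7 indicates a seasonal period of 7.

7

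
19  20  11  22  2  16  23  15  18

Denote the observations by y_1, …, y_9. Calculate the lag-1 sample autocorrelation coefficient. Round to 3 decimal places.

Mean ȳ = (19 + 20 + 11 + 22 + 2 + 16 + 23 + 15 + 18)/9 = 16.2222
Numerator Σ_{t=1}^{8}(y_t−ȳ)(y_{t+1}−ȳ) = -130.3827
Denominator Σ(y_t−ȳ)² = 335.5556
r_1 = -130.3827 / 335.5556 = -0.389

-0.389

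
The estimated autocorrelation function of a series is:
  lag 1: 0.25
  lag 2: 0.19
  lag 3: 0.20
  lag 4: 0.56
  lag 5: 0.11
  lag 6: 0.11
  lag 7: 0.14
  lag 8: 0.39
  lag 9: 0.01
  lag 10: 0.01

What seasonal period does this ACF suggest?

4

The largest autocorrelation is r_4 = 0.56, with a weaker echo at lag 8 (0.39); the remaining lags stay at or below 0.25. The elevated value at lag 1 (0.25), dropping to 0.19 at lag 2, reflects decaying short-term dependence rather than seasonality.
The dominant spike at lag 4 indicates a seasonal period of 4.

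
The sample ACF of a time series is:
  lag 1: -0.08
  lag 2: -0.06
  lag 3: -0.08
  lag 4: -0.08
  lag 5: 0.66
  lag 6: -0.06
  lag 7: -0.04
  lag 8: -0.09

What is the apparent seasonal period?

The largest autocorrelation is r_5 = 0.66; the remaining lags stay at or below -0.04.
The dominant spike at lag 5 indicates a seasonal period of 5.

5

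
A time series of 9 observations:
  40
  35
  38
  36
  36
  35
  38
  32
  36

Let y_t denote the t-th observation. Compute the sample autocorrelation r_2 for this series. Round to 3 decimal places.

0.270

Mean ȳ = (40 + 35 + 38 + 36 + 36 + 35 + 38 + 32 + 36)/9 = 36.2222
Numerator Σ_{t=1}^{7}(y_t−ȳ)(y_{t+2}−ȳ) = 11.2346
Denominator Σ(y_t−ȳ)² = 41.5556
r_2 = 11.2346 / 41.5556 = 0.270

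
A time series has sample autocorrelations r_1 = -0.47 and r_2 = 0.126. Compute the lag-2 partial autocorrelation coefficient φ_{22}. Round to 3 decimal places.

-0.122

φ_{22} = (r_2 − r_1²) / (1 − r_1²)
r_1² = (-0.47)² = 0.2209
Numerator = 0.126 − 0.2209 = -0.0949; denominator = 1 − 0.2209 = 0.7791
φ_{22} = -0.0949 / 0.7791 = -0.122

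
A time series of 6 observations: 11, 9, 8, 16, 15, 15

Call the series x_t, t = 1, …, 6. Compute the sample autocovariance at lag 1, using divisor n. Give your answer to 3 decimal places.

3.315

Mean x̄ = (11 + 9 + 8 + 16 + 15 + 15)/6 = 12.3333
Σ_{t=1}^{5}(x_t−x̄)(x_{t+1}−x̄) = 19.8889
γ_1 = 19.8889 / 6 = 3.315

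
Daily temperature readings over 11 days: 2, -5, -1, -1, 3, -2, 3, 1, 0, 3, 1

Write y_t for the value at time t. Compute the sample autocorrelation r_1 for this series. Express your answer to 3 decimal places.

-0.216

Mean ȳ = (2 − 5 − 1 − 1 + 3 − 2 + 3 + 1 + 0 + 3 + 1)/11 = 0.3636
Numerator Σ_{t=1}^{10}(y_t−ȳ)(y_{t+1}−ȳ) = -13.4959
Denominator Σ(y_t−ȳ)² = 62.5455
r_1 = -13.4959 / 62.5455 = -0.216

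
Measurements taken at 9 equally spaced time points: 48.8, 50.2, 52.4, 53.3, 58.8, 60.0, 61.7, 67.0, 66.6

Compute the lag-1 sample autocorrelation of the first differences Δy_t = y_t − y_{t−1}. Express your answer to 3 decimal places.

-0.545

First differences Δy: 1.4, 2.2, 0.9, 5.5, 1.2, 1.7, 5.3, -0.4
Mean of differences = 2.2250
Numerator Σ(Δy_t−Δȳ)(Δy_{t+1}−Δȳ) = -16.7906
Denominator Σ(Δy_t−Δȳ)² = 30.8350
r_1(Δy) = -16.7906 / 30.8350 = -0.545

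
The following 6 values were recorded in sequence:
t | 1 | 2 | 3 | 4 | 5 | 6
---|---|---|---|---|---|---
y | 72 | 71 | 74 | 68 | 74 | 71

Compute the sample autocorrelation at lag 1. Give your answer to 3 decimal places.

Mean ȳ = (72 + 71 + 74 + 68 + 74 + 71)/6 = 71.6667
Numerator Σ_{t=1}^{5}(y_t−ȳ)(y_{t+1}−ȳ) = -20.4444
Denominator Σ(y_t−ȳ)² = 25.3333
r_1 = -20.4444 / 25.3333 = -0.807

-0.807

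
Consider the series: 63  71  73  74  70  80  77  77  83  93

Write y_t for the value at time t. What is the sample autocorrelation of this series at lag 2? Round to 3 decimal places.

0.136

Mean ȳ = (63 + 71 + 73 + 74 + 70 + 80 + 77 + 77 + 83 + 93)/10 = 76.1000
Numerator Σ_{t=1}^{8}(y_t−ȳ)(y_{t+2}−ȳ) = 81.4800
Denominator Σ(y_t−ȳ)² = 598.9000
r_2 = 81.4800 / 598.9000 = 0.136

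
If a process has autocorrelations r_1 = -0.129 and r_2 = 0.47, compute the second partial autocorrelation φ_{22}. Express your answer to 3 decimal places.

φ_{22} = (r_2 − r_1²) / (1 − r_1²)
r_1² = (-0.129)² = 0.016641
Numerator = 0.47 − 0.0166 = 0.4534; denominator = 1 − 0.0166 = 0.9834
φ_{22} = 0.4534 / 0.9834 = 0.461

0.461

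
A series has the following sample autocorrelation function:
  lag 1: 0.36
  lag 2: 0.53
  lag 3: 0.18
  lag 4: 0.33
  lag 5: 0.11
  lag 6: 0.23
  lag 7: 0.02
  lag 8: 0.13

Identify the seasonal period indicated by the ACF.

2

The largest autocorrelation is r_2 = 0.53; the remaining lags stay at or below 0.36.
The dominant spike at lag 2 indicates a seasonal period of 2.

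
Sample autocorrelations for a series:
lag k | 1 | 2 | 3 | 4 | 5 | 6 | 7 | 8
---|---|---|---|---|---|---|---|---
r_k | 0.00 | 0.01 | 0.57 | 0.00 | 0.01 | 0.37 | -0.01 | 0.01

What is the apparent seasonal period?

3

The largest autocorrelation is r_3 = 0.57, with a weaker echo at lag 6 (0.37); the remaining lags stay at or below 0.01.
The dominant spike at lag 3 indicates a seasonal period of 3.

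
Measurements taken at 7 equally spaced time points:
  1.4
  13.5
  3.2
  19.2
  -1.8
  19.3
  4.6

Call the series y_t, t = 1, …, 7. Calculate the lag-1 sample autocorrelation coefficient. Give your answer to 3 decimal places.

Mean ȳ = (1.4 + 13.5 + 3.2 + 19.2 − 1.8 + 19.3 + 4.6)/7 = 8.4857
Deviations from mean: -7.0857, 5.0143, -5.2857, 10.7143, -10.2857, 10.8143, -3.8857
Σ(y_t−ȳ)(y_{t+1}−ȳ) = (-35.5298) + (-26.5041) + (-56.6327) + (-110.2041) + (-111.2327) + (-42.0212) = -382.1245
Denominator Σ(y_t−ȳ)² = 455.9286
r_1 = -382.1245 / 455.9286 = -0.838

-0.838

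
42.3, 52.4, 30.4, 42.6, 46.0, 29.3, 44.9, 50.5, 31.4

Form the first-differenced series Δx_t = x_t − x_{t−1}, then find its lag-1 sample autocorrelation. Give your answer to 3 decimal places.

First differences Δx: 10.1, -22.0, 12.2, 3.4, -16.7, 15.6, 5.6, -19.1
Mean of differences = -1.3625
Numerator Σ(Δx_t−Δx̄)(Δx_{t+1}−Δx̄) = -790.4652
Denominator Σ(Δx_t−Δx̄)² = 1649.9788
r_1(Δx) = -790.4652 / 1649.9788 = -0.479

-0.479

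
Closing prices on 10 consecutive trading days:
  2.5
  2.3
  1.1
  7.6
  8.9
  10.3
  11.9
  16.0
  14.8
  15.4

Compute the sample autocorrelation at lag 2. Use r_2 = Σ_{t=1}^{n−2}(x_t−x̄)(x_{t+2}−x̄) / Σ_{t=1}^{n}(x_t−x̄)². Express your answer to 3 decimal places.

0.456

Mean x̄ = (2.5 + 2.3 + 1.1 + 7.6 + 8.9 + 10.3 + 11.9 + 16.0 + 14.8 + 15.4)/10 = 9.0800
Numerator Σ_{t=1}^{8}(x_t−x̄)(x_{t+2}−x̄) = 129.9732
Denominator Σ(x_t−x̄)² = 285.1560
r_2 = 129.9732 / 285.1560 = 0.456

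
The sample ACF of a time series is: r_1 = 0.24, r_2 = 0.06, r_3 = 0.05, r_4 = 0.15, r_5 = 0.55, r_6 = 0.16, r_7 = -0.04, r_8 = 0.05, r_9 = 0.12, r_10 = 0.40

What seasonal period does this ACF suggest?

5

The largest autocorrelation is r_5 = 0.55, with a weaker echo at lag 10 (0.40); the remaining lags stay at or below 0.24. The elevated value at lag 1 (0.24), dropping to 0.06 at lag 2, reflects decaying short-term dependence rather than seasonality.
The dominant spike at lag 5 indicates a seasonal period of 5.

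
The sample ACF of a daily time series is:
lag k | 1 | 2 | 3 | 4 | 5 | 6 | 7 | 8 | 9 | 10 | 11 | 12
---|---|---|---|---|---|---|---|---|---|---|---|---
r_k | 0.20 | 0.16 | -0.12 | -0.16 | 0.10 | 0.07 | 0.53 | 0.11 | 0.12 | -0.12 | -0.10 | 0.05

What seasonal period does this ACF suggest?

The largest autocorrelation is r_7 = 0.53; the remaining lags stay at or below 0.20. The elevated value at lag 1 (0.20), dropping to 0.16 at lag 2, reflects decaying short-term dependence rather than seasonality.
The dominant spike at lag 7 indicates a seasonal period of 7.

7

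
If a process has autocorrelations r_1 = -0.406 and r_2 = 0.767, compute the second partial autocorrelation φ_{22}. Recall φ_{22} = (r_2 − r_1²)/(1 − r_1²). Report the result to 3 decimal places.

0.721

φ_{22} = (r_2 − r_1²) / (1 − r_1²)
r_1² = (-0.406)² = 0.164836
Numerator = 0.767 − 0.1648 = 0.6022; denominator = 1 − 0.1648 = 0.8352
φ_{22} = 0.6022 / 0.8352 = 0.721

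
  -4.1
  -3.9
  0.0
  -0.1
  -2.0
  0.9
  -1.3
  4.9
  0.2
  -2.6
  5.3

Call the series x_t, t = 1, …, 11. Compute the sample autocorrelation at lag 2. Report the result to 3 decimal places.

Mean x̄ = (-4.1 − 3.9 + 0.0 − 0.1 − 2.0 + 0.9 − 1.3 + 4.9 + 0.2 − 2.6 + 5.3)/11 = -0.2455
Numerator Σ_{t=1}^{9}(x_t−x̄)(x_{t+2}−x̄) = -4.1123
Denominator Σ(x_t−x̄)² = 96.7673
r_2 = -4.1123 / 96.7673 = -0.042

-0.042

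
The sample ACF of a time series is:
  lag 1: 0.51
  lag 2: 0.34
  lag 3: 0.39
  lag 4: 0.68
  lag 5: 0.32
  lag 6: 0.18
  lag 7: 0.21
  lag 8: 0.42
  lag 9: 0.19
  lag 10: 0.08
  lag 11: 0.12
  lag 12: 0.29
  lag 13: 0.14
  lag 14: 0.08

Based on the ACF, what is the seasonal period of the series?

4

The largest autocorrelation is r_4 = 0.68; the remaining lags stay at or below 0.51. The elevated value at lag 1 (0.51), dropping to 0.34 at lag 2, reflects decaying short-term dependence rather than seasonality.
The dominant spike at lag 4 indicates a seasonal period of 4.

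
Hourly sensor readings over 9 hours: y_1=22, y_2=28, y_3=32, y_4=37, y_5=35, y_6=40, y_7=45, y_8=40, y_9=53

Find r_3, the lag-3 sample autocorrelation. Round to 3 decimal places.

Mean ȳ = (22 + 28 + 32 + 37 + 35 + 40 + 45 + 40 + 53)/9 = 36.8889
Σ(y_t−ȳ)(y_{t+3}−ȳ) = (-1.6543) + (16.7901) + (-15.2099) + (0.9012) + (-5.8765) + (50.1235) = 45.0741
Denominator Σ(y_t−ȳ)² = 672.8889
r_3 = 45.0741 / 672.8889 = 0.067

0.067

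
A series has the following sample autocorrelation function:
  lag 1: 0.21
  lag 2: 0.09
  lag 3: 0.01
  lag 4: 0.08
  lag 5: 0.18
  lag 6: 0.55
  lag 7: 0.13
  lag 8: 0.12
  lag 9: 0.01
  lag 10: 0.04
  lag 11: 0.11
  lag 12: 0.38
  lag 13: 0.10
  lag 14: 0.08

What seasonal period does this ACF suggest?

6

The largest autocorrelation is r_6 = 0.55, with a weaker echo at lag 12 (0.38); the remaining lags stay at or below 0.21. The elevated value at lag 1 (0.21), dropping to 0.09 at lag 2, reflects decaying short-term dependence rather than seasonality.
The dominant spike at lag 6 indicates a seasonal period of 6.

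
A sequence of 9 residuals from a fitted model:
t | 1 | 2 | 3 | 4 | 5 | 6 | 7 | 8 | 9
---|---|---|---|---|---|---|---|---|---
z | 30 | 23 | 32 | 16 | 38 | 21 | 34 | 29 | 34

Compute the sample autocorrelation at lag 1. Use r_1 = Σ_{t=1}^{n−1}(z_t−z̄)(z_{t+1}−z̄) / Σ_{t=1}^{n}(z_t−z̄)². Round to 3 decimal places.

-0.727

Mean z̄ = (30 + 23 + 32 + 16 + 38 + 21 + 34 + 29 + 34)/9 = 28.5556
Numerator Σ_{t=1}^{8}(z_t−z̄)(z_{t+1}−z̄) = -296.6420
Denominator Σ(z_t−z̄)² = 408.2222
r_1 = -296.6420 / 408.2222 = -0.727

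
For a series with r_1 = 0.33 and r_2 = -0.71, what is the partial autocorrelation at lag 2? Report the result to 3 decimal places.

-0.919

φ_{22} = (r_2 − r_1²) / (1 − r_1²)
r_1² = (0.33)² = 0.1089
Numerator = -0.71 − 0.1089 = -0.8189; denominator = 1 − 0.1089 = 0.8911
φ_{22} = -0.8189 / 0.8911 = -0.919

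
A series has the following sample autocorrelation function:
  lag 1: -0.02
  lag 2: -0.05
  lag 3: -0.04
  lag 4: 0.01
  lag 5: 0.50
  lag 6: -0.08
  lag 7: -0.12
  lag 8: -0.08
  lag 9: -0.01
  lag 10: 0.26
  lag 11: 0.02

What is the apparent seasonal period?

The largest autocorrelation is r_5 = 0.50, with a weaker echo at lag 10 (0.26); the remaining lags stay at or below 0.02.
The dominant spike at lag 5 indicates a seasonal period of 5.

5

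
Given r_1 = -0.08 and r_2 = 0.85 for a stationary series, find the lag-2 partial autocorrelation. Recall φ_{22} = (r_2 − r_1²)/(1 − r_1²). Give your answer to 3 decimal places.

0.849

φ_{22} = (r_2 − r_1²) / (1 − r_1²)
r_1² = (-0.08)² = 0.0064
Numerator = 0.85 − 0.0064 = 0.8436; denominator = 1 − 0.0064 = 0.9936
φ_{22} = 0.8436 / 0.9936 = 0.849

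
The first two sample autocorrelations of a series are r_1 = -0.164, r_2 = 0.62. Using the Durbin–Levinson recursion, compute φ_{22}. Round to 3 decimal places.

φ_{22} = (r_2 − r_1²) / (1 − r_1²)
r_1² = (-0.164)² = 0.026896
Numerator = 0.62 − 0.0269 = 0.5931; denominator = 1 − 0.0269 = 0.9731
φ_{22} = 0.5931 / 0.9731 = 0.609

0.609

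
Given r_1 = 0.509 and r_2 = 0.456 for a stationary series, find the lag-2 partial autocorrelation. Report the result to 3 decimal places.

φ_{22} = (r_2 − r_1²) / (1 − r_1²)
r_1² = (0.509)² = 0.259081
Numerator = 0.456 − 0.2591 = 0.1969; denominator = 1 − 0.2591 = 0.7409
φ_{22} = 0.1969 / 0.7409 = 0.266

0.266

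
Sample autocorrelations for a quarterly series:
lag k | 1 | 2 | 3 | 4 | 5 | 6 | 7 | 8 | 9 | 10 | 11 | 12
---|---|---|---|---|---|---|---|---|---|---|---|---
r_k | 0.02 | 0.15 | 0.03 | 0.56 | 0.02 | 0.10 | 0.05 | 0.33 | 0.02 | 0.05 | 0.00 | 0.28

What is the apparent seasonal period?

4

The largest autocorrelation is r_4 = 0.56, with weaker echoes at lags 8 (0.33) and 12 (0.28); the remaining lags stay at or below 0.15.
The dominant spike at lag 4 indicates a seasonal period of 4.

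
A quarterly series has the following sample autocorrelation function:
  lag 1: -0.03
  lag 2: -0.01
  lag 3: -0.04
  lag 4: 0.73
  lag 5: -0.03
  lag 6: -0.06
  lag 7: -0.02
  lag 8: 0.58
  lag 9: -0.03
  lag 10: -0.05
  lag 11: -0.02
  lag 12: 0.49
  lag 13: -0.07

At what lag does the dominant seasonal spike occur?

4

The largest autocorrelation is r_4 = 0.73, with weaker echoes at lags 8 (0.58) and 12 (0.49); the remaining lags stay at or below -0.01.
The dominant spike at lag 4 indicates a seasonal period of 4.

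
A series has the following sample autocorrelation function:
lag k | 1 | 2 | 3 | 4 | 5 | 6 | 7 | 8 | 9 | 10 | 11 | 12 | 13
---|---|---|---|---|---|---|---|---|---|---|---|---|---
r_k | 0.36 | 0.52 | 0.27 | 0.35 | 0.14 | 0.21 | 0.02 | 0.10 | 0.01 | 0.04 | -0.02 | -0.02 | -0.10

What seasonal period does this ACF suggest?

The largest autocorrelation is r_2 = 0.52; the remaining lags stay at or below 0.36.
The dominant spike at lag 2 indicates a seasonal period of 2.

2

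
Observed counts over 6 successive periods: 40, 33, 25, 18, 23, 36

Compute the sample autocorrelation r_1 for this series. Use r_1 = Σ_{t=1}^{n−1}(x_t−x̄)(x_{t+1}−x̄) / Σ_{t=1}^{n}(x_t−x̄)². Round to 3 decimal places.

0.275

Mean x̄ = (40 + 33 + 25 + 18 + 23 + 36)/6 = 29.1667
Deviations from mean: 10.8333, 3.8333, -4.1667, -11.1667, -6.1667, 6.8333
Numerator Σ_{t=1}^{5}(x_t−x̄)(x_{t+1}−x̄) = 98.8056
Denominator Σ(x_t−x̄)² = 358.8333
r_1 = 98.8056 / 358.8333 = 0.275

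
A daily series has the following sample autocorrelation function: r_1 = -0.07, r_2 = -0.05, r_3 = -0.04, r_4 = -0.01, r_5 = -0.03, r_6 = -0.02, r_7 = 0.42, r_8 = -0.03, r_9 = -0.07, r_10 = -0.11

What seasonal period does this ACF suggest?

The largest autocorrelation is r_7 = 0.42; the remaining lags stay at or below -0.01.
The dominant spike at lag 7 indicates a seasonal period of 7.

7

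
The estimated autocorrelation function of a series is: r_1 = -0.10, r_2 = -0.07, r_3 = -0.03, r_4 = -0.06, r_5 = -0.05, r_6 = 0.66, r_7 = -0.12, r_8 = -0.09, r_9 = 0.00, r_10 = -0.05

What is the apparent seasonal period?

The largest autocorrelation is r_6 = 0.66; the remaining lags stay at or below 0.00.
The dominant spike at lag 6 indicates a seasonal period of 6.

6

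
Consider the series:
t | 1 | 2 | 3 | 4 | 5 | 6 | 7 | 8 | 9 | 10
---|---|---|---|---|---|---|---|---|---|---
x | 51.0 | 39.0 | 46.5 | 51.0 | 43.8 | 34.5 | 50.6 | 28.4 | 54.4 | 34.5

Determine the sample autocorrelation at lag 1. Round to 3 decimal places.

-0.655

Mean x̄ = (51.0 + 39.0 + 46.5 + 51.0 + 43.8 + 34.5 + 50.6 + 28.4 + 54.4 + 34.5)/10 = 43.3700
Numerator Σ_{t=1}^{9}(x_t−x̄)(x_{t+1}−x̄) = -458.9909
Denominator Σ(x_t−x̄)² = 700.9010
r_1 = -458.9909 / 700.9010 = -0.655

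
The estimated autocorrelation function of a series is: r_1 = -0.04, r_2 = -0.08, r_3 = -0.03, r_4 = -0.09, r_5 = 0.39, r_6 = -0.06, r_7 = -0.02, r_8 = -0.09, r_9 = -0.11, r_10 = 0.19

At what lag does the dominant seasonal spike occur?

5

The largest autocorrelation is r_5 = 0.39, with a weaker echo at lag 10 (0.19); the remaining lags stay at or below -0.02.
The dominant spike at lag 5 indicates a seasonal period of 5.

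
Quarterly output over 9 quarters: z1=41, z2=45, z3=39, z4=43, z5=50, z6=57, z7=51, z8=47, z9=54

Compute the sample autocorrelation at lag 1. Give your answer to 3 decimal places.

0.399

Mean z̄ = (41 + 45 + 39 + 43 + 50 + 57 + 51 + 47 + 54)/9 = 47.4444
Numerator Σ_{t=1}^{8}(z_t−z̄)(z_{t+1}−z̄) = 116.4691
Denominator Σ(z_t−z̄)² = 292.2222
r_1 = 116.4691 / 292.2222 = 0.399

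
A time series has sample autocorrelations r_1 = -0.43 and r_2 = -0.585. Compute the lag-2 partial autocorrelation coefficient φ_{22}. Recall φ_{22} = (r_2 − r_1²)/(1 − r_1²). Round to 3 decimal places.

-0.945

φ_{22} = (r_2 − r_1²) / (1 − r_1²)
r_1² = (-0.43)² = 0.1849
Numerator = -0.585 − 0.1849 = -0.7699; denominator = 1 − 0.1849 = 0.8151
φ_{22} = -0.7699 / 0.8151 = -0.945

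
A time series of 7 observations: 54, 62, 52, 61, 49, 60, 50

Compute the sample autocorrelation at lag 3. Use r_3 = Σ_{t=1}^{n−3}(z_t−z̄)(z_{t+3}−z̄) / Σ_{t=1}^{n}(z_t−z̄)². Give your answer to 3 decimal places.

Mean z̄ = (54 + 62 + 52 + 61 + 49 + 60 + 50)/7 = 55.4286
Σ(z_t−z̄)(z_{t+3}−z̄) = (-7.9592) + (-42.2449) + (-15.6735) + (-30.2449) = -96.1224
Denominator Σ(z_t−z̄)² = 179.7143
r_3 = -96.1224 / 179.7143 = -0.535

-0.535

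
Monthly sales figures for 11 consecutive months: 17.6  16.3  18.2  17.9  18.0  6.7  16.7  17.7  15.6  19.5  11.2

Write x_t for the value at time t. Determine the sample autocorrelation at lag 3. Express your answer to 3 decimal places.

-0.102

Mean x̄ = (17.6 + 16.3 + 18.2 + 17.9 + 18.0 + 6.7 + 16.7 + 17.7 + 15.6 + 19.5 + 11.2)/11 = 15.9455
Numerator Σ_{t=1}^{8}(x_t−x̄)(x_{t+3}−x̄) = -14.2526
Denominator Σ(x_t−x̄)² = 140.3873
r_3 = -14.2526 / 140.3873 = -0.102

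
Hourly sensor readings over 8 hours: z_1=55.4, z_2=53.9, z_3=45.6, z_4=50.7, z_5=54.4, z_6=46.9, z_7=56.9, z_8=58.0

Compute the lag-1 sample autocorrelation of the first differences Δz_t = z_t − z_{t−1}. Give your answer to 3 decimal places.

-0.389

First differences Δz: -1.5, -8.3, 5.1, 3.7, -7.5, 10.0, 1.1
Mean of differences = 0.3714
Numerator Σ(Δz_t−Δz̄)(Δz_{t+1}−Δz̄) = -104.0122
Denominator Σ(Δz_t−Δz̄)² = 267.3343
r_1(Δz) = -104.0122 / 267.3343 = -0.389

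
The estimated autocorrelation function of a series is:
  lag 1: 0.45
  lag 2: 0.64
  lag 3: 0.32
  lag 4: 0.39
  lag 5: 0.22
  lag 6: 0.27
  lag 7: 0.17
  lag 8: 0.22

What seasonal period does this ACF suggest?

2

The largest autocorrelation is r_2 = 0.64; the remaining lags stay at or below 0.45.
The dominant spike at lag 2 indicates a seasonal period of 2.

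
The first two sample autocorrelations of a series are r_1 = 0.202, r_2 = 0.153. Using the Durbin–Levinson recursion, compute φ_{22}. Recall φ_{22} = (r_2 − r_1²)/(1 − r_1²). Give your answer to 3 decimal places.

φ_{22} = (r_2 − r_1²) / (1 − r_1²)
r_1² = (0.202)² = 0.040804
Numerator = 0.153 − 0.0408 = 0.1122; denominator = 1 − 0.0408 = 0.9592
φ_{22} = 0.1122 / 0.9592 = 0.117

0.117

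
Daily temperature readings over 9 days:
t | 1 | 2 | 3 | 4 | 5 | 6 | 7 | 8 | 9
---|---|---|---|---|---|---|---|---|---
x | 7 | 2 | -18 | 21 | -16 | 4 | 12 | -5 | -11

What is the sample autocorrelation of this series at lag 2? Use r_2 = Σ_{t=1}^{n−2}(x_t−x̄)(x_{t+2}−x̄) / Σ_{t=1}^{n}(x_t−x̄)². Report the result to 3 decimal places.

Mean x̄ = (7 + 2 − 18 + 21 − 16 + 4 + 12 − 5 − 11)/9 = -0.4444
Numerator Σ_{t=1}^{7}(x_t−x̄)(x_{t+2}−x̄) = -55.0617
Denominator Σ(x_t−x̄)² = 1378.2222
r_2 = -55.0617 / 1378.2222 = -0.040

-0.040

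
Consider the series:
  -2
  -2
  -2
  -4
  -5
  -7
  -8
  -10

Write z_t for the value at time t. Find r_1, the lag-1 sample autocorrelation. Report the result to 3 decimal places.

Mean z̄ = (-2 − 2 − 2 − 4 − 5 − 7 − 8 − 10)/8 = -5.0000
Σ(z_t−z̄)(z_{t+1}−z̄) = (9.0000) + (9.0000) + (3.0000) + (0.0000) + (0.0000) + (6.0000) + (15.0000) = 42.0000
Denominator Σ(z_t−z̄)² = 66.0000
r_1 = 42.0000 / 66.0000 = 0.636

0.636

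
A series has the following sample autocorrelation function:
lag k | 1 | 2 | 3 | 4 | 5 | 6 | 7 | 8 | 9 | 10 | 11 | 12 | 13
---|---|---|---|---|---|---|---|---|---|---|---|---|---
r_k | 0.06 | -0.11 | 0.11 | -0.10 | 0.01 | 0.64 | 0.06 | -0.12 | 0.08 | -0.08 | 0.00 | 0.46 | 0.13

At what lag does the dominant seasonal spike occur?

The largest autocorrelation is r_6 = 0.64, with a weaker echo at lag 12 (0.46); the remaining lags stay at or below 0.13.
The dominant spike at lag 6 indicates a seasonal period of 6.

6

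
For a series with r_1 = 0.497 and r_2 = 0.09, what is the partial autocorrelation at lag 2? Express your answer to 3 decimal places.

φ_{22} = (r_2 − r_1²) / (1 − r_1²)
r_1² = (0.497)² = 0.247009
Numerator = 0.09 − 0.2470 = -0.1570; denominator = 1 − 0.2470 = 0.7530
φ_{22} = -0.1570 / 0.7530 = -0.209

-0.209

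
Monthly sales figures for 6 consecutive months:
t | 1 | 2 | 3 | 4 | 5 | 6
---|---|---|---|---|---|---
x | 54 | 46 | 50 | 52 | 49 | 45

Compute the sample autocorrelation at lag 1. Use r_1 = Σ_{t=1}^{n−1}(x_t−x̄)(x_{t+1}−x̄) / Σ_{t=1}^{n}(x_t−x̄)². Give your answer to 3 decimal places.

-0.260

Mean x̄ = (54 + 46 + 50 + 52 + 49 + 45)/6 = 49.3333
Deviations from mean: 4.6667, -3.3333, 0.6667, 2.6667, -0.3333, -4.3333
Σ(x_t−x̄)(x_{t+1}−x̄) = (-15.5556) + (-2.2222) + (1.7778) + (-0.8889) + (1.4444) = -15.4444
Denominator Σ(x_t−x̄)² = 59.3333
r_1 = -15.4444 / 59.3333 = -0.260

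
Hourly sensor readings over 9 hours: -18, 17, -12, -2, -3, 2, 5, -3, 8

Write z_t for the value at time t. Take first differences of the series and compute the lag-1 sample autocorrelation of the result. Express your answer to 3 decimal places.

First differences Δz: 35, -29, 10, -1, 5, 3, -8, 11
Mean of differences = 3.2500
Numerator Σ(Δz_t−Δz̄)(Δz_{t+1}−Δz̄) = -1362.5625
Denominator Σ(Δz_t−Δz̄)² = 2301.5000
r_1(Δz) = -1362.5625 / 2301.5000 = -0.592

-0.592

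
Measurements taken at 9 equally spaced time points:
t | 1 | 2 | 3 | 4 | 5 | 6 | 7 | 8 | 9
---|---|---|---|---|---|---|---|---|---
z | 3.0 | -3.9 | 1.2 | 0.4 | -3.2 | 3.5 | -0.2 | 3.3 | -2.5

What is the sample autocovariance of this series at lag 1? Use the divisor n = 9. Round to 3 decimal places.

-4.246

Mean z̄ = (3.0 − 3.9 + 1.2 + 0.4 − 3.2 + 3.5 − 0.2 + 3.3 − 2.5)/9 = 0.1778
Σ_{t=1}^{8}(z_t−z̄)(z_{t+1}−z̄) = -38.2172
γ_1 = -38.2172 / 9 = -4.246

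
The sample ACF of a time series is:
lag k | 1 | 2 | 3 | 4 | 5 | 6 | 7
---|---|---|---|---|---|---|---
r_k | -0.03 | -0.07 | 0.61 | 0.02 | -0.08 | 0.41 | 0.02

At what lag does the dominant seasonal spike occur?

The largest autocorrelation is r_3 = 0.61, with a weaker echo at lag 6 (0.41); the remaining lags stay at or below 0.02.
The dominant spike at lag 3 indicates a seasonal period of 3.

3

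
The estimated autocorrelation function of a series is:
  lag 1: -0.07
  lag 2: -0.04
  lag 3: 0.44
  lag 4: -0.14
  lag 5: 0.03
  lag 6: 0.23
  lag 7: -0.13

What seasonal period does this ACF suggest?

3

The largest autocorrelation is r_3 = 0.44, with a weaker echo at lag 6 (0.23); the remaining lags stay at or below 0.03.
The dominant spike at lag 3 indicates a seasonal period of 3.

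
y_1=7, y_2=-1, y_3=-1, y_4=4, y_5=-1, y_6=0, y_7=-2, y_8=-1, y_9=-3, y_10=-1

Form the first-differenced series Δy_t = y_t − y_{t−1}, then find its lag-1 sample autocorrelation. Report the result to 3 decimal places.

First differences Δy: -8, 0, 5, -5, 1, -2, 1, -2, 2
Mean of differences = -0.8889
Numerator Σ(Δy_t−Δȳ)(Δy_{t+1}−Δȳ) = -42.5679
Denominator Σ(Δy_t−Δȳ)² = 120.8889
r_1(Δy) = -42.5679 / 120.8889 = -0.352

-0.352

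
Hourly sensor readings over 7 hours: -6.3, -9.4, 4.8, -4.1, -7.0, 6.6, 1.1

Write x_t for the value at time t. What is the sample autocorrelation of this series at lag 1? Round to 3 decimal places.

-0.166

Mean x̄ = (-6.3 − 9.4 + 4.8 − 4.1 − 7.0 + 6.6 + 1.1)/7 = -2.0429
Deviations from mean: -4.2571, -7.3571, 6.8429, -2.0571, -4.9571, 8.6429, 3.1429
Σ(x_t−x̄)(x_{t+1}−x̄) = (31.3204) + (-50.3439) + (-14.0767) + (10.1976) + (-42.8439) + (27.1633) = -38.5833
Denominator Σ(x_t−x̄)² = 232.4571
r_1 = -38.5833 / 232.4571 = -0.166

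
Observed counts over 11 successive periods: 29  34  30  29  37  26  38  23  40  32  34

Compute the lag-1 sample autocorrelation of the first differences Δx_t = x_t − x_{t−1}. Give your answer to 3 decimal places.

First differences Δx: 5, -4, -1, 8, -11, 12, -15, 17, -8, 2
Mean of differences = 0.5000
Numerator Σ(Δx_t−Δx̄)(Δx_{t+1}−Δx̄) = -830.2500
Denominator Σ(Δx_t−Δx̄)² = 950.5000
r_1(Δx) = -830.2500 / 950.5000 = -0.873

-0.873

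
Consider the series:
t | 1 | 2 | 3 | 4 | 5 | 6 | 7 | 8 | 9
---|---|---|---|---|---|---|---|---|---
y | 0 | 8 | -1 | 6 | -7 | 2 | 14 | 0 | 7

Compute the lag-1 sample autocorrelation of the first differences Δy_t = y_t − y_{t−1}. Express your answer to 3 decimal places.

First differences Δy: 8, -9, 7, -13, 9, 12, -14, 7
Mean of differences = 0.8750
Numerator Σ(Δy_t−Δȳ)(Δy_{t+1}−Δȳ) = -494.7656
Denominator Σ(Δy_t−Δȳ)² = 826.8750
r_1(Δy) = -494.7656 / 826.8750 = -0.598

-0.598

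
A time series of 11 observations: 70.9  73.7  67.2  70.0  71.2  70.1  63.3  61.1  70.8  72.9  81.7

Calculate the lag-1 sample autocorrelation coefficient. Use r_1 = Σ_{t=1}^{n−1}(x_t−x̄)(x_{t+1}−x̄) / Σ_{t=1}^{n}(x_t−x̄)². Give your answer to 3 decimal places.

Mean x̄ = (70.9 + 73.7 + 67.2 + 70.0 + 71.2 + 70.1 + 63.3 + 61.1 + 70.8 + 72.9 + 81.7)/11 = 70.2636
Numerator Σ_{t=1}^{10}(x_t−x̄)(x_{t+1}−x̄) = 83.6678
Denominator Σ(x_t−x̄)² = 293.0655
r_1 = 83.6678 / 293.0655 = 0.285

0.285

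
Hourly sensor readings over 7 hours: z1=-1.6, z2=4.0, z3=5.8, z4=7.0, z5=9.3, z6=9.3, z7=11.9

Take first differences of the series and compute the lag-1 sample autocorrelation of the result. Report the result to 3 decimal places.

First differences Δz: 5.6, 1.8, 1.2, 2.3, 0.0, 2.6
Mean of differences = 2.2500
Numerator Σ(Δz_t−Δz̄)(Δz_{t+1}−Δz̄) = -1.9875
Denominator Σ(Δz_t−Δz̄)² = 17.7150
r_1(Δz) = -1.9875 / 17.7150 = -0.112

-0.112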